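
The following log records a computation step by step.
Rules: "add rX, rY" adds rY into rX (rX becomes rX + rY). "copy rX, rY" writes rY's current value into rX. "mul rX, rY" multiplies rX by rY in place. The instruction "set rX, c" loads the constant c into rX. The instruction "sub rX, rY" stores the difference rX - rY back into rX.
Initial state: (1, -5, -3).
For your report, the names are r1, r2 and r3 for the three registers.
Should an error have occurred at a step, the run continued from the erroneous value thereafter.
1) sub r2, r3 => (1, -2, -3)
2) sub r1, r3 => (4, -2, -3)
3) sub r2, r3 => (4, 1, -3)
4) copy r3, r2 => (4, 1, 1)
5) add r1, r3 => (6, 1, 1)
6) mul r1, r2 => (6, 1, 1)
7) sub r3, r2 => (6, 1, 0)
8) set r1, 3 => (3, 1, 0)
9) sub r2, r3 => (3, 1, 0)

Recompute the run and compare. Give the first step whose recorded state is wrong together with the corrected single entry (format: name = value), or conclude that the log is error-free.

step 5, r1 = 5

step 1: r2 = -5 - -3 = -2 -> checks out
step 2: r1 = 1 - -3 = 4 -> exactly as logged
step 3: r2 = -2 - -3 = 1 -> in agreement
step 4: r3 = 1 -> same as recorded
step 5: r1 = 4 + 1 = 5 -> the log has a different value
First incorrect step: 5; the correct value is r1 = 5.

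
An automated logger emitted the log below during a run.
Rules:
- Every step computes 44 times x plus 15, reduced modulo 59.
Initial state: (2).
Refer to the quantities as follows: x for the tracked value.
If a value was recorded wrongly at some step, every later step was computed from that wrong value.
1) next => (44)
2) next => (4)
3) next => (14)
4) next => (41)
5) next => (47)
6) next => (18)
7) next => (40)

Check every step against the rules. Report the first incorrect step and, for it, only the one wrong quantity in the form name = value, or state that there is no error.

step 5, x = 49

Step 1: x = (44*2 + 15) mod 59 = 44 — verified.
Step 2: x = (44*44 + 15) mod 59 = 4 — agrees with the log.
Step 3: x = (44*4 + 15) mod 59 = 14 — verified.
Step 4: x = (44*14 + 15) mod 59 = 41 — in agreement.
Step 5: x = (44*41 + 15) mod 59 = 49 — the log has a different value.
So the first discrepancy is step 5, where the right value is x = 49.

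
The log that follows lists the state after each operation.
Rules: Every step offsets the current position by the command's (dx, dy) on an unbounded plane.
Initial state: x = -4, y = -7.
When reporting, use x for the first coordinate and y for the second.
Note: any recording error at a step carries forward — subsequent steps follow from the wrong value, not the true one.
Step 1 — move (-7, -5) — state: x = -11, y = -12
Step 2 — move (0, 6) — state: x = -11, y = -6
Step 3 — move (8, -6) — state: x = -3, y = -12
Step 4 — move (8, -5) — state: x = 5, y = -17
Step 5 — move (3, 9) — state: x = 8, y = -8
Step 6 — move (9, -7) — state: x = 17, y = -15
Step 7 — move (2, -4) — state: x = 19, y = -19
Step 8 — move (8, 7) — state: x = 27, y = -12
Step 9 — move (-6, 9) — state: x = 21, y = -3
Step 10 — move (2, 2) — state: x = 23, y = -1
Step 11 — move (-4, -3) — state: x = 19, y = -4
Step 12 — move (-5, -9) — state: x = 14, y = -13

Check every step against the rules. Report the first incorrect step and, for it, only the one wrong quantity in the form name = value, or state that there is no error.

1. x = -4 + (-7) = -11, y = -7 + (-5) = -12 (verified)
2. x = -11 + (0) = -11, y = -12 + (6) = -6 (consistent with the log)
3. x = -11 + (8) = -3, y = -6 + (-6) = -12 (agrees with the log)
4. x = -3 + (8) = 5, y = -12 + (-5) = -17 (verified)
5. x = 5 + (3) = 8, y = -17 + (9) = -8 (confirmed correct)
6. x = 8 + (9) = 17, y = -8 + (-7) = -15 (exactly as logged)
7. x = 17 + (2) = 19, y = -15 + (-4) = -19 (agrees with the log)
8. x = 19 + (8) = 27, y = -19 + (7) = -12 (verified)
9. x = 27 + (-6) = 21, y = -12 + (9) = -3 (consistent with the log)
10. x = 21 + (2) = 23, y = -3 + (2) = -1 (in agreement)
11. x = 23 + (-4) = 19, y = -1 + (-3) = -4 (exactly as logged)
12. x = 19 + (-5) = 14, y = -4 + (-9) = -13 (matches)
All steps check out; nothing to correct.

no error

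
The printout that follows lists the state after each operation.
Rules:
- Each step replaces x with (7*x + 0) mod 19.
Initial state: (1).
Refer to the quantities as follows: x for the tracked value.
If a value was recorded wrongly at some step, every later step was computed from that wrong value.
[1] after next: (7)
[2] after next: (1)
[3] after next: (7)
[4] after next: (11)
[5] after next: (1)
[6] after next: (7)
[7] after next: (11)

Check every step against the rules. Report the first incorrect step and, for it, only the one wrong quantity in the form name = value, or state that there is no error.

Step 1: x = (7*1 + 0) mod 19 = 7 — checks out.
Step 2: x = (7*7 + 0) mod 19 = 11 — not what was recorded.
The audit stops at step 2: the recorded entry is wrong and should be x = 11.

step 2, x = 11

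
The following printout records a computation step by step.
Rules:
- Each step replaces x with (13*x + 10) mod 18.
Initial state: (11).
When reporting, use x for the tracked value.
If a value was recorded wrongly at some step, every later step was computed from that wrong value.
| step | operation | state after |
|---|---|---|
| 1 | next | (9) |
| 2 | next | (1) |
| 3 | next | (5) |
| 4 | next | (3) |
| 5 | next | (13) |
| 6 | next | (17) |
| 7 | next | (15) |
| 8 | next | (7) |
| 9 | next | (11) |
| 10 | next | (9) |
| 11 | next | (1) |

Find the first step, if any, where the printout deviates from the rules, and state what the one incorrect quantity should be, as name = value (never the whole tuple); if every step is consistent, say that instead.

step 1: x = (13*11 + 10) mod 18 = 9 -> agrees with the printout
step 2: x = (13*9 + 10) mod 18 = 1 -> checks out
step 3: x = (13*1 + 10) mod 18 = 5 -> exactly as logged
step 4: x = (13*5 + 10) mod 18 = 3 -> exactly as logged
step 5: x = (13*3 + 10) mod 18 = 13 -> no discrepancy
step 6: x = (13*13 + 10) mod 18 = 17 -> in agreement
step 7: x = (13*17 + 10) mod 18 = 15 -> checks out
step 8: x = (13*15 + 10) mod 18 = 7 -> matches
step 9: x = (13*7 + 10) mod 18 = 11 -> no discrepancy
step 10: x = (13*11 + 10) mod 18 = 9 -> matches
step 11: x = (13*9 + 10) mod 18 = 1 -> in agreement
The whole run recomputes cleanly — no discrepancies.

no error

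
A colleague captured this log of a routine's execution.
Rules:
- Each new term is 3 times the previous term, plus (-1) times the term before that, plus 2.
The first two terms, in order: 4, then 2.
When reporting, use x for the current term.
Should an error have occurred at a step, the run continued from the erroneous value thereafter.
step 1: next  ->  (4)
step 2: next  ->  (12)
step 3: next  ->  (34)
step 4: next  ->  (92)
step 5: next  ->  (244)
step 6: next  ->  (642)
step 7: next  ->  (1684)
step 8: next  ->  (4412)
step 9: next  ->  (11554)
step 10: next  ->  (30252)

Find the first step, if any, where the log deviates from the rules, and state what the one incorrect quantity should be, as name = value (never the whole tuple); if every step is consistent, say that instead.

Recomputing the run from the initial state:
step 1: x = 4
step 2: x = 12
step 3: x = 34
step 4: x = 92
step 5: x = 244
step 6: x = 642
step 7: x = 1684
step 8: x = 4412
step 9: x = 11554
step 10: x = 30252
This matches the log at every step.

no error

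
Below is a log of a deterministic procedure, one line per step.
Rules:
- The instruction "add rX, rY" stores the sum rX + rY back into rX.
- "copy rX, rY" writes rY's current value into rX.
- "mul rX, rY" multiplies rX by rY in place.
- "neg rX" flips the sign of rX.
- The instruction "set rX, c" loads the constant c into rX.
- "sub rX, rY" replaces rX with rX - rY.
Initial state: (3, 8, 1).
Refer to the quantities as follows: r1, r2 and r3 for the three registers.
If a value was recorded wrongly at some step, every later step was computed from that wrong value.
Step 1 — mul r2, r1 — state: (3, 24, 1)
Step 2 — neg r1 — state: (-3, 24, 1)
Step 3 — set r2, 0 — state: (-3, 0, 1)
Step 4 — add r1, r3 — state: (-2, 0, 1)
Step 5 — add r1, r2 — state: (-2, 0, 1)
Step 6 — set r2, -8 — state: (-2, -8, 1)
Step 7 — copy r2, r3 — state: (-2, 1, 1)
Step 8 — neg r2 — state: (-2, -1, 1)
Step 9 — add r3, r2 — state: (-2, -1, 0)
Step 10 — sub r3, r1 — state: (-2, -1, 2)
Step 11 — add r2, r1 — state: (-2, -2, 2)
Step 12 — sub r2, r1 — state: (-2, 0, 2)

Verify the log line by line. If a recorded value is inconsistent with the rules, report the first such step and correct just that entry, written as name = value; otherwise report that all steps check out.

step 11, r2 = -3

Recomputing the run from the initial state:
step 1: r1 = 3, r2 = 24, r3 = 1
step 2: r1 = -3, r2 = 24, r3 = 1
step 3: r1 = -3, r2 = 0, r3 = 1
step 4: r1 = -2, r2 = 0, r3 = 1
step 5: r1 = -2, r2 = 0, r3 = 1
step 6: r1 = -2, r2 = -8, r3 = 1
step 7: r1 = -2, r2 = 1, r3 = 1
step 8: r1 = -2, r2 = -1, r3 = 1
step 9: r1 = -2, r2 = -1, r3 = 0
step 10: r1 = -2, r2 = -1, r3 = 2
step 11: r1 = -2, r2 = -3, r3 = 2
step 12: r1 = -2, r2 = -1, r3 = 2
The first disagreement with the log is at step 11, where the value should be r2 = -3.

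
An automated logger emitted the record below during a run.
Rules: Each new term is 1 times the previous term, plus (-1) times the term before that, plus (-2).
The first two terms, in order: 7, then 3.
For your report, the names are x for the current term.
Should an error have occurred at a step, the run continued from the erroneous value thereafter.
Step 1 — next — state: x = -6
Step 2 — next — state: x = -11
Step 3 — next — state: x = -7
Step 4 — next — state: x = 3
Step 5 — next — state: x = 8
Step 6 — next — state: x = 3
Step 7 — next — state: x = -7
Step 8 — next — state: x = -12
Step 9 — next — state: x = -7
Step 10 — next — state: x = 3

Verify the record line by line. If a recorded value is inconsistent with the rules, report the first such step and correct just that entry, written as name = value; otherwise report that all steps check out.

Recomputing the run from the initial state:
step 1: x = -6
step 2: x = -11
step 3: x = -7
step 4: x = 2
step 5: x = 7
step 6: x = 3
step 7: x = -6
step 8: x = -11
step 9: x = -7
step 10: x = 2
The first disagreement with the record is at step 4, where the value should be x = 2.

step 4, x = 2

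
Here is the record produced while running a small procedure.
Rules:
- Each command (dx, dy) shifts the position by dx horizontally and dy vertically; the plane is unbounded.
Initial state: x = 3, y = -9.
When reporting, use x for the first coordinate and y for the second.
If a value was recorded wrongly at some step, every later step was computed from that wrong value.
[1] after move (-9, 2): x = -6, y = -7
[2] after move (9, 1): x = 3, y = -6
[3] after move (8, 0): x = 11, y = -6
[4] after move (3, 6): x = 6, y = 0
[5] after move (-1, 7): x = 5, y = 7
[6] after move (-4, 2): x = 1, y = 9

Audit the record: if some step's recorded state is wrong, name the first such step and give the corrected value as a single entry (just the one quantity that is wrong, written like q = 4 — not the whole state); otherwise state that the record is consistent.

step 4, x = 14

Recomputing the run from the initial state:
step 1: x = -6, y = -7
step 2: x = 3, y = -6
step 3: x = 11, y = -6
step 4: x = 14, y = 0
step 5: x = 13, y = 7
step 6: x = 9, y = 9
The first disagreement with the record is at step 4, where the value should be x = 14.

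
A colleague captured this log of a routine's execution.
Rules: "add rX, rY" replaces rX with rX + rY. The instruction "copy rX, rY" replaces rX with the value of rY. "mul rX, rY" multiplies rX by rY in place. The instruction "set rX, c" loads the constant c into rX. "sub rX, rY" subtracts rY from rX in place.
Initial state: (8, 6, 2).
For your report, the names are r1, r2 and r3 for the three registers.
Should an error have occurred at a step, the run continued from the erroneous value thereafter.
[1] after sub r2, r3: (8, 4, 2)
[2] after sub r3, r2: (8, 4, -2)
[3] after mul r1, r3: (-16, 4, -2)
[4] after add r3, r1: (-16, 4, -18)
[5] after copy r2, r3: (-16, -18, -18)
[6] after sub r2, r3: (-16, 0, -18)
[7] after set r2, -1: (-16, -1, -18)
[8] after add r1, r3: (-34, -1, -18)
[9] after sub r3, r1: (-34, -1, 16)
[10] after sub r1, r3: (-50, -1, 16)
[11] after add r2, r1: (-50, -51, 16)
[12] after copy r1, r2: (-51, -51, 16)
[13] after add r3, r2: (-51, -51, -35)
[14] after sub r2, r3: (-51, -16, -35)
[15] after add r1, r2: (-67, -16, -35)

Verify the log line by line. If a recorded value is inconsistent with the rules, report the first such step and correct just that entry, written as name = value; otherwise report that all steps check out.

no error

Recomputing the run from the initial state:
step 1: r1 = 8, r2 = 4, r3 = 2
step 2: r1 = 8, r2 = 4, r3 = -2
step 3: r1 = -16, r2 = 4, r3 = -2
step 4: r1 = -16, r2 = 4, r3 = -18
step 5: r1 = -16, r2 = -18, r3 = -18
step 6: r1 = -16, r2 = 0, r3 = -18
step 7: r1 = -16, r2 = -1, r3 = -18
step 8: r1 = -34, r2 = -1, r3 = -18
step 9: r1 = -34, r2 = -1, r3 = 16
step 10: r1 = -50, r2 = -1, r3 = 16
step 11: r1 = -50, r2 = -51, r3 = 16
step 12: r1 = -51, r2 = -51, r3 = 16
step 13: r1 = -51, r2 = -51, r3 = -35
step 14: r1 = -51, r2 = -16, r3 = -35
step 15: r1 = -67, r2 = -16, r3 = -35
This matches the log at every step.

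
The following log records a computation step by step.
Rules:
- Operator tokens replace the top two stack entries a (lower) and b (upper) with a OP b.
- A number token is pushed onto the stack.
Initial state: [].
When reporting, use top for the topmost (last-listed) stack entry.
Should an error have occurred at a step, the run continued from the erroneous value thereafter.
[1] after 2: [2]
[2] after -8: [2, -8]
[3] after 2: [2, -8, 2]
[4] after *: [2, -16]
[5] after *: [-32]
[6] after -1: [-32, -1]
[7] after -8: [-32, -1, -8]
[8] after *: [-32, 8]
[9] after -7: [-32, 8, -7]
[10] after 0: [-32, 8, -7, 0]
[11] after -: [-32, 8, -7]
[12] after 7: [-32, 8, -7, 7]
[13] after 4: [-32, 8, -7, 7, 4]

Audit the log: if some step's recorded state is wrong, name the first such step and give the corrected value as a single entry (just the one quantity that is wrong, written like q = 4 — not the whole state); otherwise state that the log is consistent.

Recomputing the run from the initial state:
step 1: [2]
step 2: [2, -8]
step 3: [2, -8, 2]
step 4: [2, -16]
step 5: [-32]
step 6: [-32, -1]
step 7: [-32, -1, -8]
step 8: [-32, 8]
step 9: [-32, 8, -7]
step 10: [-32, 8, -7, 0]
step 11: [-32, 8, -7]
step 12: [-32, 8, -7, 7]
step 13: [-32, 8, -7, 7, 4]
This matches the log at every step.

no error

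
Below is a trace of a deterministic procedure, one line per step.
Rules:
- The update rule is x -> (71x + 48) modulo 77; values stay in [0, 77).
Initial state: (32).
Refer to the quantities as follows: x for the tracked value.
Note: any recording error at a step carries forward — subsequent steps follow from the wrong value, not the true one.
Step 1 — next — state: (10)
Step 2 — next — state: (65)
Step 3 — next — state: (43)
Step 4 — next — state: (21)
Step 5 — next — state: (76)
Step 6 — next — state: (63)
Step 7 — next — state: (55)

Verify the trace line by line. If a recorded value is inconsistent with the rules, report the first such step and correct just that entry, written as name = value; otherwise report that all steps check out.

Recomputing the run from the initial state:
step 1: x = 10
step 2: x = 65
step 3: x = 43
step 4: x = 21
step 5: x = 76
step 6: x = 54
step 7: x = 32
The first disagreement with the trace is at step 6, where the value should be x = 54.

step 6, x = 54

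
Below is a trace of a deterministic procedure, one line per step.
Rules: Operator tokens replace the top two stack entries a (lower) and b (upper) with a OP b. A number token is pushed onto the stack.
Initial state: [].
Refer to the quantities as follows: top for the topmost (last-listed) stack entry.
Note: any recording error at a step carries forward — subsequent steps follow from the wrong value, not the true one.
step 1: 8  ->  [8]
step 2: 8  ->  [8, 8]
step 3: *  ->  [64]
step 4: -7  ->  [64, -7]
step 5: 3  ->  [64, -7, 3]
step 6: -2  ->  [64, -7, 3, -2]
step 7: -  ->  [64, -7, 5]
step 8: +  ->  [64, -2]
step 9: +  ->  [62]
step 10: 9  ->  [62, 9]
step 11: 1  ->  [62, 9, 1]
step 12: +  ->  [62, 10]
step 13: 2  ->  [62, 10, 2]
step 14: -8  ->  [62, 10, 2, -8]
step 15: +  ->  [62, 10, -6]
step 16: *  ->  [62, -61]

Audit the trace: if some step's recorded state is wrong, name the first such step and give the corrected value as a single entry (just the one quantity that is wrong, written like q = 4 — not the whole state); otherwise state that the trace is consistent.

step 16, top = -60

Step 1: push 8: top = 8 — consistent with the trace.
Step 2: push 8: top = 8 — in agreement.
Step 3: 8 * 8 = 64 — verified.
Step 4: push -7: top = -7 — no discrepancy.
Step 5: push 3: top = 3 — checks out.
Step 6: push -2: top = -2 — exactly as logged.
Step 7: 3 - -2 = 5 — matches.
Step 8: -7 + 5 = -2 — exactly as logged.
Step 9: 64 + -2 = 62 — consistent with the trace.
Step 10: push 9: top = 9 — checks out.
Step 11: push 1: top = 1 — verified.
Step 12: 9 + 1 = 10 — agrees with the trace.
Step 13: push 2: top = 2 — same as recorded.
Step 14: push -8: top = -8 — confirmed correct.
Step 15: 2 + -8 = -6 — in agreement.
Step 16: 10 * -6 = -60 — the trace disagrees here.
So the first discrepancy is step 16, where the right value is top = -60.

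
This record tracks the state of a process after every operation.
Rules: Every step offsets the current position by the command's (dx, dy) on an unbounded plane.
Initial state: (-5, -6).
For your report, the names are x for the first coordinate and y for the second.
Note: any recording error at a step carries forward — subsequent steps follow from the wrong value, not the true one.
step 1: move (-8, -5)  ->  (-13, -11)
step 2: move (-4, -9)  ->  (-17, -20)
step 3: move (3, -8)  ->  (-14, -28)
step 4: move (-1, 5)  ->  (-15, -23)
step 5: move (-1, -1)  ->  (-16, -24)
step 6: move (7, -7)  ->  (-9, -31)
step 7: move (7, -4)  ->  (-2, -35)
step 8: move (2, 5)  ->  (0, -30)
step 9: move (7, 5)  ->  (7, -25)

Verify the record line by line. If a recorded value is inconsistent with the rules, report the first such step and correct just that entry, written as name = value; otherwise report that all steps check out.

step 1: x = -5 + (-8) = -13, y = -6 + (-5) = -11 -> same as recorded
step 2: x = -13 + (-4) = -17, y = -11 + (-9) = -20 -> consistent with the record
step 3: x = -17 + (3) = -14, y = -20 + (-8) = -28 -> confirmed correct
step 4: x = -14 + (-1) = -15, y = -28 + (5) = -23 -> confirmed correct
step 5: x = -15 + (-1) = -16, y = -23 + (-1) = -24 -> in agreement
step 6: x = -16 + (7) = -9, y = -24 + (-7) = -31 -> agrees with the record
step 7: x = -9 + (7) = -2, y = -31 + (-4) = -35 -> consistent with the record
step 8: x = -2 + (2) = 0, y = -35 + (5) = -30 -> agrees with the record
step 9: x = 0 + (7) = 7, y = -30 + (5) = -25 -> checks out
All steps check out; nothing to correct.

no error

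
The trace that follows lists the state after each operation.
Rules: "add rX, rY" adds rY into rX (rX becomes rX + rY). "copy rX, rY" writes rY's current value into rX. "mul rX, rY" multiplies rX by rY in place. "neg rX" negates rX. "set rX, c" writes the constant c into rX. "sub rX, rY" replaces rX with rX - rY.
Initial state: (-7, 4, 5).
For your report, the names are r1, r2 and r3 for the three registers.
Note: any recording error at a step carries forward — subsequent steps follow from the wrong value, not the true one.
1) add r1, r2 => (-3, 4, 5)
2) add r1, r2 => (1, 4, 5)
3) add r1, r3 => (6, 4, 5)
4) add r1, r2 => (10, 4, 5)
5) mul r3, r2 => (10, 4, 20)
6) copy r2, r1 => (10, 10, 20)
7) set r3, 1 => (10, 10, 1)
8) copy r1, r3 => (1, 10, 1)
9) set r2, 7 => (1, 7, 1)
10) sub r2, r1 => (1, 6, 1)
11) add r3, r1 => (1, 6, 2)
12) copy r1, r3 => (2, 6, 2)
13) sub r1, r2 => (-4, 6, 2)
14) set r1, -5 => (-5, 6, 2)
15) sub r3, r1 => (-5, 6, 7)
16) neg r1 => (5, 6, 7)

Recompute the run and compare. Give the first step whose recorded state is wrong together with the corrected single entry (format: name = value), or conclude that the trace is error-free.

step 1: r1 = -7 + 4 = -3 -> in agreement
step 2: r1 = -3 + 4 = 1 -> no discrepancy
step 3: r1 = 1 + 5 = 6 -> in agreement
step 4: r1 = 6 + 4 = 10 -> exactly as logged
step 5: r3 = 5 * 4 = 20 -> consistent with the trace
step 6: r2 = 10 -> agrees with the trace
step 7: r3 = 1 -> checks out
step 8: r1 = 1 -> matches
step 9: r2 = 7 -> verified
step 10: r2 = 7 - 1 = 6 -> exactly as logged
step 11: r3 = 1 + 1 = 2 -> agrees with the trace
step 12: r1 = 2 -> verified
step 13: r1 = 2 - 6 = -4 -> exactly as logged
step 14: r1 = -5 -> same as recorded
step 15: r3 = 2 - -5 = 7 -> confirmed correct
step 16: r1 = -(-5) = 5 -> consistent with the trace
All entries verified; no error found.

no error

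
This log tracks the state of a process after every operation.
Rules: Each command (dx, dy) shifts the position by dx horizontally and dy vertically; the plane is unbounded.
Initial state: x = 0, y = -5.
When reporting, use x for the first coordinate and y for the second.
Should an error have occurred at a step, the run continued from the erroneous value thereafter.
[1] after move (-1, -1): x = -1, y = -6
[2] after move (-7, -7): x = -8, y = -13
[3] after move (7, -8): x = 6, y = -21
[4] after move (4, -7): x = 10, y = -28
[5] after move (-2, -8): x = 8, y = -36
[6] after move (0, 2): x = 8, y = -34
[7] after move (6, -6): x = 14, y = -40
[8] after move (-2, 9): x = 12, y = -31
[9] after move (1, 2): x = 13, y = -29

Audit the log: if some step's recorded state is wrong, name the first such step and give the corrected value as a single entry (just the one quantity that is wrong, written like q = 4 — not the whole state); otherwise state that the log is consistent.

step 3, x = -1

Recomputing the run from the initial state:
step 1: x = -1, y = -6
step 2: x = -8, y = -13
step 3: x = -1, y = -21
step 4: x = 3, y = -28
step 5: x = 1, y = -36
step 6: x = 1, y = -34
step 7: x = 7, y = -40
step 8: x = 5, y = -31
step 9: x = 6, y = -29
The first disagreement with the log is at step 3, where the value should be x = -1.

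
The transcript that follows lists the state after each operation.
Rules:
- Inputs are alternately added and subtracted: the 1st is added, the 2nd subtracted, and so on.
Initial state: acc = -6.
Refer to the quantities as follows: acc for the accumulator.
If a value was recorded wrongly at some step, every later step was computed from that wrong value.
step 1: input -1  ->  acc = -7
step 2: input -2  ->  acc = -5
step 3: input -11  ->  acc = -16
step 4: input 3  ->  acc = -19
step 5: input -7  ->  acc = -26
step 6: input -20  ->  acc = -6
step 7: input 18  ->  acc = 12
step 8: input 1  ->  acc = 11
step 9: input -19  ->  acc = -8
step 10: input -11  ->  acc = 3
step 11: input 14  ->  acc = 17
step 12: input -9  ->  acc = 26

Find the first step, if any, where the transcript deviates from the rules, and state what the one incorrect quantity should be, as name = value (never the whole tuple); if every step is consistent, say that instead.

no error

step 1: acc = -6 + -1 = -7 -> verified
step 2: acc = -7 - -2 = -5 -> checks out
step 3: acc = -5 + -11 = -16 -> consistent with the transcript
step 4: acc = -16 - 3 = -19 -> same as recorded
step 5: acc = -19 + -7 = -26 -> exactly as logged
step 6: acc = -26 - -20 = -6 -> matches
step 7: acc = -6 + 18 = 12 -> consistent with the transcript
step 8: acc = 12 - 1 = 11 -> matches
step 9: acc = 11 + -19 = -8 -> agrees with the transcript
step 10: acc = -8 - -11 = 3 -> no discrepancy
step 11: acc = 3 + 14 = 17 -> same as recorded
step 12: acc = 17 - -9 = 26 -> no discrepancy
All entries verified; no error found.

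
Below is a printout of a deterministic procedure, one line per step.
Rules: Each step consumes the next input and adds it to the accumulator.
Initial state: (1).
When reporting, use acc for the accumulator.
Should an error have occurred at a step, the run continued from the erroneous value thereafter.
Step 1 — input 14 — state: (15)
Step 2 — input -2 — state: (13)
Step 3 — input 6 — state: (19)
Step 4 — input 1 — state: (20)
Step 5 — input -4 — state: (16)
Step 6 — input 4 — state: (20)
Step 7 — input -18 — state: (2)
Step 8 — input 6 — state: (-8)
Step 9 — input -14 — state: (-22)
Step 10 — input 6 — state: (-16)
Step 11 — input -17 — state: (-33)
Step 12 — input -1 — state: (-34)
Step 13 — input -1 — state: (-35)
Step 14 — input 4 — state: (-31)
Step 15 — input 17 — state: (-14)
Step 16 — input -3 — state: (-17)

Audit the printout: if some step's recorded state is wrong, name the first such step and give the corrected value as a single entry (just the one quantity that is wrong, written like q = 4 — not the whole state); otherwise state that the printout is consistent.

step 8, acc = 8

Step 1: acc = 1 + 14 = 15 — exactly as logged.
Step 2: acc = 15 + -2 = 13 — verified.
Step 3: acc = 13 + 6 = 19 — no discrepancy.
Step 4: acc = 19 + 1 = 20 — exactly as logged.
Step 5: acc = 20 + -4 = 16 — matches.
Step 6: acc = 16 + 4 = 20 — matches.
Step 7: acc = 20 + -18 = 2 — exactly as logged.
Step 8: acc = 2 + 6 = 8 — the entry is off here.
First deviation found at step 8; the corrected entry is acc = 8.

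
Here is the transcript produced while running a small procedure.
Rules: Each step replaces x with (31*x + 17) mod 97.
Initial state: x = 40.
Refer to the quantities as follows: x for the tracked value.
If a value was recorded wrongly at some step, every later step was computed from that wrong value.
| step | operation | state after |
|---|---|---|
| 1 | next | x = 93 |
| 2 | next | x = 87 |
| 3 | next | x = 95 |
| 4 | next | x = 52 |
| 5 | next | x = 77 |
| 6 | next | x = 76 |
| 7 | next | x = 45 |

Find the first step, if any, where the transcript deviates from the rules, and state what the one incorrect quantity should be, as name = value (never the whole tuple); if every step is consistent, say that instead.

Recomputing the run from the initial state:
step 1: x = 93
step 2: x = 87
step 3: x = 95
step 4: x = 52
step 5: x = 77
step 6: x = 76
step 7: x = 45
This matches the transcript at every step.

no error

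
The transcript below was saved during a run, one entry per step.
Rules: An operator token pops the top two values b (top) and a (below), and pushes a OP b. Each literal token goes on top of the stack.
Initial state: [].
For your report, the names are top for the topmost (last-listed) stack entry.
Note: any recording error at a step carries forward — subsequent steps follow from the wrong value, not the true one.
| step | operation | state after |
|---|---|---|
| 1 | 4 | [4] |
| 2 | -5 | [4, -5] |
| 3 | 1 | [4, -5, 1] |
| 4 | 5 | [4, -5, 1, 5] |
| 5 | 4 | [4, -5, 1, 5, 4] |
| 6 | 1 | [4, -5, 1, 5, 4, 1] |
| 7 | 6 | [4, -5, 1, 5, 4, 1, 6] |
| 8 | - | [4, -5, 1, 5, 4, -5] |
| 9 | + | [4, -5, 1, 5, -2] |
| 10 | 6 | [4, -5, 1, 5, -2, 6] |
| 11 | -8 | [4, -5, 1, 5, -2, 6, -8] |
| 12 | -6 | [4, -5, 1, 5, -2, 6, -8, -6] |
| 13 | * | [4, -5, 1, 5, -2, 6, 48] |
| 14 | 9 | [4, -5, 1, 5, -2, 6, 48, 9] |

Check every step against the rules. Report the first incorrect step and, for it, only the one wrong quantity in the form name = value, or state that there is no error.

step 9, top = -1

Recomputing the run from the initial state:
step 1: [4]
step 2: [4, -5]
step 3: [4, -5, 1]
step 4: [4, -5, 1, 5]
step 5: [4, -5, 1, 5, 4]
step 6: [4, -5, 1, 5, 4, 1]
step 7: [4, -5, 1, 5, 4, 1, 6]
step 8: [4, -5, 1, 5, 4, -5]
step 9: [4, -5, 1, 5, -1]
step 10: [4, -5, 1, 5, -1, 6]
step 11: [4, -5, 1, 5, -1, 6, -8]
step 12: [4, -5, 1, 5, -1, 6, -8, -6]
step 13: [4, -5, 1, 5, -1, 6, 48]
step 14: [4, -5, 1, 5, -1, 6, 48, 9]
The first disagreement with the transcript is at step 9, where the value should be top = -1.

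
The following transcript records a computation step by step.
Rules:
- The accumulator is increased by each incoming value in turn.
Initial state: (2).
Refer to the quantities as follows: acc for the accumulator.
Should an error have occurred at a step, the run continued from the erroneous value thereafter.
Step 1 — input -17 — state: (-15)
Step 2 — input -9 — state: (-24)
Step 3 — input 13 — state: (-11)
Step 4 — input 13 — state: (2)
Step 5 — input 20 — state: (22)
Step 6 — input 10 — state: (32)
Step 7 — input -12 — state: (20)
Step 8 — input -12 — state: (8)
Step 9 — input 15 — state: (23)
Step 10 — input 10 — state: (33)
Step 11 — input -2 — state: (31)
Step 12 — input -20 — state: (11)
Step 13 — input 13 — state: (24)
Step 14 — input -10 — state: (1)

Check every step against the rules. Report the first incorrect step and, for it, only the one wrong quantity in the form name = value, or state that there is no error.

1. acc = 2 + -17 = -15 (verified)
2. acc = -15 + -9 = -24 (same as recorded)
3. acc = -24 + 13 = -11 (confirmed correct)
4. acc = -11 + 13 = 2 (verified)
5. acc = 2 + 20 = 22 (checks out)
6. acc = 22 + 10 = 32 (confirmed correct)
7. acc = 32 + -12 = 20 (no discrepancy)
8. acc = 20 + -12 = 8 (exactly as logged)
9. acc = 8 + 15 = 23 (checks out)
10. acc = 23 + 10 = 33 (exactly as logged)
11. acc = 33 + -2 = 31 (same as recorded)
12. acc = 31 + -20 = 11 (matches)
13. acc = 11 + 13 = 24 (same as recorded)
14. acc = 24 + -10 = 14 (the transcript disagrees here)
That makes step 14 the first incorrect line — acc = 14 is what it should show.

step 14, acc = 14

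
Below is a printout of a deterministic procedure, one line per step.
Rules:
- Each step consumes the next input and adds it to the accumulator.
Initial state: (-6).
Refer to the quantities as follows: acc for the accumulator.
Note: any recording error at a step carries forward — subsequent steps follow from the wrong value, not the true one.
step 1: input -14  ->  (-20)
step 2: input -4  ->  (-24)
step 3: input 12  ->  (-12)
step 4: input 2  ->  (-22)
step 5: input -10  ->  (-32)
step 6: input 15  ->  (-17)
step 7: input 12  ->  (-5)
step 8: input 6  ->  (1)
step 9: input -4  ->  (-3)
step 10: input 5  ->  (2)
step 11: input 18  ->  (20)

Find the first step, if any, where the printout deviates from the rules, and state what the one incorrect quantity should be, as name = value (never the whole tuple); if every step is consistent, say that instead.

step 4, acc = -10

Recomputing the run from the initial state:
step 1: acc = -20
step 2: acc = -24
step 3: acc = -12
step 4: acc = -10
step 5: acc = -20
step 6: acc = -5
step 7: acc = 7
step 8: acc = 13
step 9: acc = 9
step 10: acc = 14
step 11: acc = 32
The first disagreement with the printout is at step 4, where the value should be acc = -10.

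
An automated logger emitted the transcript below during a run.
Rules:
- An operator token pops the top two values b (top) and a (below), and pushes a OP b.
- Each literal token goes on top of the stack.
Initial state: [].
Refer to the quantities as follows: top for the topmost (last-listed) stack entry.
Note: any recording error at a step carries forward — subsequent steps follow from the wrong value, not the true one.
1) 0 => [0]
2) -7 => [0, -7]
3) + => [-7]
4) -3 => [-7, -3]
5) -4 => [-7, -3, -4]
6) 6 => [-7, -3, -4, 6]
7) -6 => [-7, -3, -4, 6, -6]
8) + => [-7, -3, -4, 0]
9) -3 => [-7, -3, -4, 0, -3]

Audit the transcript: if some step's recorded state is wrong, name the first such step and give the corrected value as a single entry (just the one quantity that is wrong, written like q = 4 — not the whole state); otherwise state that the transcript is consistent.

no error

Step 1: push 0: top = 0 — verified.
Step 2: push -7: top = -7 — agrees with the transcript.
Step 3: 0 + -7 = -7 — exactly as logged.
Step 4: push -3: top = -3 — matches.
Step 5: push -4: top = -4 — agrees with the transcript.
Step 6: push 6: top = 6 — consistent with the transcript.
Step 7: push -6: top = -6 — exactly as logged.
Step 8: 6 + -6 = 0 — verified.
Step 9: push -3: top = -3 — confirmed correct.
Nothing is out of place; the run is error-free.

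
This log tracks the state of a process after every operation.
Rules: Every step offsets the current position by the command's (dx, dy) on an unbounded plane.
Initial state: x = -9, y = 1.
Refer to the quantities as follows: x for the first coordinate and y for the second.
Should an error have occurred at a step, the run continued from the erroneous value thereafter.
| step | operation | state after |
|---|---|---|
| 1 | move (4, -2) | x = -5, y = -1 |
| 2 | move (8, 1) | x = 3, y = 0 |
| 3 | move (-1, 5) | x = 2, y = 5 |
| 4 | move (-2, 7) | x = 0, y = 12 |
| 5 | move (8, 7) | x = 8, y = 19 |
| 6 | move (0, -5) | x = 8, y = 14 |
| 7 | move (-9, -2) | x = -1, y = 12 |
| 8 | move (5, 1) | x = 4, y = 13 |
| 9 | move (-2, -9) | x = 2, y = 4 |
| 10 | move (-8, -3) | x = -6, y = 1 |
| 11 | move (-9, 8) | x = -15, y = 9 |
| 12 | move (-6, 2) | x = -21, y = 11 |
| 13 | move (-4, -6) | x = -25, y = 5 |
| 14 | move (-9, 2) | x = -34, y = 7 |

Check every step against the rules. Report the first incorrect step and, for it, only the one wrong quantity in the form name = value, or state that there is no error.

no error

Step 1: x = -9 + (4) = -5, y = 1 + (-2) = -1 — no discrepancy.
Step 2: x = -5 + (8) = 3, y = -1 + (1) = 0 — in agreement.
Step 3: x = 3 + (-1) = 2, y = 0 + (5) = 5 — consistent with the log.
Step 4: x = 2 + (-2) = 0, y = 5 + (7) = 12 — consistent with the log.
Step 5: x = 0 + (8) = 8, y = 12 + (7) = 19 — verified.
Step 6: x = 8 + (0) = 8, y = 19 + (-5) = 14 — same as recorded.
Step 7: x = 8 + (-9) = -1, y = 14 + (-2) = 12 — in agreement.
Step 8: x = -1 + (5) = 4, y = 12 + (1) = 13 — consistent with the log.
Step 9: x = 4 + (-2) = 2, y = 13 + (-9) = 4 — exactly as logged.
Step 10: x = 2 + (-8) = -6, y = 4 + (-3) = 1 — verified.
Step 11: x = -6 + (-9) = -15, y = 1 + (8) = 9 — confirmed correct.
Step 12: x = -15 + (-6) = -21, y = 9 + (2) = 11 — checks out.
Step 13: x = -21 + (-4) = -25, y = 11 + (-6) = 5 — checks out.
Step 14: x = -25 + (-9) = -34, y = 5 + (2) = 7 — confirmed correct.
The recomputation confirms every line.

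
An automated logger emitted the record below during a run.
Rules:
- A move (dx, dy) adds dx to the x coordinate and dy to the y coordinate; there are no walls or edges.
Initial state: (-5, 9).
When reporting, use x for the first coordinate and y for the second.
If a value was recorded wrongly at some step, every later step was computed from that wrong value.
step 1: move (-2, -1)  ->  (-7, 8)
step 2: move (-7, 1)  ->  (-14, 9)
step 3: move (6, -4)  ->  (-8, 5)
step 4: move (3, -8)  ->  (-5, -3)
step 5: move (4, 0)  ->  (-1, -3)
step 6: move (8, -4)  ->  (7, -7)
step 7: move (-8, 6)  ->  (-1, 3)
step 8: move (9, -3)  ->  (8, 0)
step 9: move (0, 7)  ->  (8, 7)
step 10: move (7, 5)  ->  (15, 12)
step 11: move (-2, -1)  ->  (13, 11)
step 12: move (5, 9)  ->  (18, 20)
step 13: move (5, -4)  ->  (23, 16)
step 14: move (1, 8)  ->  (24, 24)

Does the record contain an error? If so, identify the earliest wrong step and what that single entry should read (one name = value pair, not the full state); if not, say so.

Step 1: x = -5 + (-2) = -7, y = 9 + (-1) = 8 — verified.
Step 2: x = -7 + (-7) = -14, y = 8 + (1) = 9 — consistent with the record.
Step 3: x = -14 + (6) = -8, y = 9 + (-4) = 5 — in agreement.
Step 4: x = -8 + (3) = -5, y = 5 + (-8) = -3 — consistent with the record.
Step 5: x = -5 + (4) = -1, y = -3 + (0) = -3 — in agreement.
Step 6: x = -1 + (8) = 7, y = -3 + (-4) = -7 — agrees with the record.
Step 7: x = 7 + (-8) = -1, y = -7 + (6) = -1 — the record has a different value.
The audit stops at step 7: the recorded entry is wrong and should be y = -1.

step 7, y = -1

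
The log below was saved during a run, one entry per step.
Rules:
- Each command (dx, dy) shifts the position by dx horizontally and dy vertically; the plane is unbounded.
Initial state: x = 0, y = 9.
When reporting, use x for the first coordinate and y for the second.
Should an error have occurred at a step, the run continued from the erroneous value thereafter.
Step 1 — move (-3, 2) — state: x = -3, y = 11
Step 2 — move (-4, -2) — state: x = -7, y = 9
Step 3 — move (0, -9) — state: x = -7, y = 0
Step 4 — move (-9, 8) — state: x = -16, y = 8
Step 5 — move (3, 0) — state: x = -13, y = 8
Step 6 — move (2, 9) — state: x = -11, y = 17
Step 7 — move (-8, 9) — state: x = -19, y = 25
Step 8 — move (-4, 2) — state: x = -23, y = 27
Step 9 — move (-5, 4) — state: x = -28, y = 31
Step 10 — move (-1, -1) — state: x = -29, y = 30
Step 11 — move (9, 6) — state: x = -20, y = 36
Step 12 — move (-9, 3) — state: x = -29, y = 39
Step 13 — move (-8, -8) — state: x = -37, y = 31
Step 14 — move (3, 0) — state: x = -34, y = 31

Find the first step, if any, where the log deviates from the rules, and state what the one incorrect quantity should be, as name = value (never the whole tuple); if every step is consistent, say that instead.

Recomputing the run from the initial state:
step 1: x = -3, y = 11
step 2: x = -7, y = 9
step 3: x = -7, y = 0
step 4: x = -16, y = 8
step 5: x = -13, y = 8
step 6: x = -11, y = 17
step 7: x = -19, y = 26
step 8: x = -23, y = 28
step 9: x = -28, y = 32
step 10: x = -29, y = 31
step 11: x = -20, y = 37
step 12: x = -29, y = 40
step 13: x = -37, y = 32
step 14: x = -34, y = 32
The first disagreement with the log is at step 7, where the value should be y = 26.

step 7, y = 26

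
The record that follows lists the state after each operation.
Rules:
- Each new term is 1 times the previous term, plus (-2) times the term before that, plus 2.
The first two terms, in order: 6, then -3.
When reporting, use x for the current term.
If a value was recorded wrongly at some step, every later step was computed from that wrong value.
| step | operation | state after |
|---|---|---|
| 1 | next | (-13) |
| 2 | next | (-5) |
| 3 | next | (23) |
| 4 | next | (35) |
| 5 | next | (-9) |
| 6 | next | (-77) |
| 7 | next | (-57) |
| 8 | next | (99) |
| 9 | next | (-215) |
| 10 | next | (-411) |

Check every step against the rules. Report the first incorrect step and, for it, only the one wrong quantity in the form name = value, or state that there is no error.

Recomputing the run from the initial state:
step 1: x = -13
step 2: x = -5
step 3: x = 23
step 4: x = 35
step 5: x = -9
step 6: x = -77
step 7: x = -57
step 8: x = 99
step 9: x = 215
step 10: x = 19
The first disagreement with the record is at step 9, where the value should be x = 215.

step 9, x = 215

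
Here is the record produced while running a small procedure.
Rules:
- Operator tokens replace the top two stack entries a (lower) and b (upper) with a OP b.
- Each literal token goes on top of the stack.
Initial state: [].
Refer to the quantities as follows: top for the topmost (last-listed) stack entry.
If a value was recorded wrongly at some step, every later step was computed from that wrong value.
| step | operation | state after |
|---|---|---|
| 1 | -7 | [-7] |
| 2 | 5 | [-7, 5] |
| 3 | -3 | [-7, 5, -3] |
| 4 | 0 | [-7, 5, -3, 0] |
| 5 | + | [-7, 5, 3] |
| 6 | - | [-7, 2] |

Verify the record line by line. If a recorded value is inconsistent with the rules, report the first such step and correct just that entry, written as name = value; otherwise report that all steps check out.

step 5, top = -3

Step 1: push -7: top = -7 — verified.
Step 2: push 5: top = 5 — exactly as logged.
Step 3: push -3: top = -3 — agrees with the record.
Step 4: push 0: top = 0 — same as recorded.
Step 5: -3 + 0 = -3 — the entry is off here.
Step 5 is the first one off; corrected, top = -3.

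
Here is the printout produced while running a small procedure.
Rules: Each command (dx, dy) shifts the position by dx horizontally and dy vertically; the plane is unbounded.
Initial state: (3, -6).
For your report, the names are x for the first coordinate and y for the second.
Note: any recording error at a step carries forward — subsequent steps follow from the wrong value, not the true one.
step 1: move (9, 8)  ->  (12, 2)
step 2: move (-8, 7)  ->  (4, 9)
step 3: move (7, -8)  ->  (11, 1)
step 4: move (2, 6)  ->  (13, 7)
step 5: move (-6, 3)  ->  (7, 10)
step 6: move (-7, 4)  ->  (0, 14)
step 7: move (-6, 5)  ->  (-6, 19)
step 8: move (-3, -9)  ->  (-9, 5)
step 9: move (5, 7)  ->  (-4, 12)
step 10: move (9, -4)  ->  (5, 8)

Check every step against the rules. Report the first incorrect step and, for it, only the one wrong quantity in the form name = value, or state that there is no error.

Recomputing the run from the initial state:
step 1: x = 12, y = 2
step 2: x = 4, y = 9
step 3: x = 11, y = 1
step 4: x = 13, y = 7
step 5: x = 7, y = 10
step 6: x = 0, y = 14
step 7: x = -6, y = 19
step 8: x = -9, y = 10
step 9: x = -4, y = 17
step 10: x = 5, y = 13
The first disagreement with the printout is at step 8, where the value should be y = 10.

step 8, y = 10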